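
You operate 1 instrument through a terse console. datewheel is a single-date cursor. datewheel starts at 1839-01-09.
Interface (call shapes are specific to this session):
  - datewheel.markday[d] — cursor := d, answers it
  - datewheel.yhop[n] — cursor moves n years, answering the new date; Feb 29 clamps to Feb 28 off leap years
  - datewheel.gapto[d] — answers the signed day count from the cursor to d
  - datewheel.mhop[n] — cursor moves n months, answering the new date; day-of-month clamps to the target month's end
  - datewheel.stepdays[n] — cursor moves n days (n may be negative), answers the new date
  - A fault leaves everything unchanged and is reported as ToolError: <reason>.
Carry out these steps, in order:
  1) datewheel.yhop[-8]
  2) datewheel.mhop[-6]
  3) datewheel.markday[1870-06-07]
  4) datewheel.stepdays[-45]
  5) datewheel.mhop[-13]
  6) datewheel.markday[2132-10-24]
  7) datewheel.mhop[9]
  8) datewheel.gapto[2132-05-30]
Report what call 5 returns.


Answer: 1869-03-23

Derivation:
>>> datewheel.yhop n=-8
  1831-01-09
>>> datewheel.mhop n=-6
  1830-07-09
>>> datewheel.markday d=1870-06-07
  1870-06-07
>>> datewheel.stepdays n=-45
  1870-04-23
>>> datewheel.mhop n=-13
  1869-03-23
>>> datewheel.markday d=2132-10-24
  2132-10-24
>>> datewheel.mhop n=9
  2133-07-24
>>> datewheel.gapto d=2132-05-30
  -420


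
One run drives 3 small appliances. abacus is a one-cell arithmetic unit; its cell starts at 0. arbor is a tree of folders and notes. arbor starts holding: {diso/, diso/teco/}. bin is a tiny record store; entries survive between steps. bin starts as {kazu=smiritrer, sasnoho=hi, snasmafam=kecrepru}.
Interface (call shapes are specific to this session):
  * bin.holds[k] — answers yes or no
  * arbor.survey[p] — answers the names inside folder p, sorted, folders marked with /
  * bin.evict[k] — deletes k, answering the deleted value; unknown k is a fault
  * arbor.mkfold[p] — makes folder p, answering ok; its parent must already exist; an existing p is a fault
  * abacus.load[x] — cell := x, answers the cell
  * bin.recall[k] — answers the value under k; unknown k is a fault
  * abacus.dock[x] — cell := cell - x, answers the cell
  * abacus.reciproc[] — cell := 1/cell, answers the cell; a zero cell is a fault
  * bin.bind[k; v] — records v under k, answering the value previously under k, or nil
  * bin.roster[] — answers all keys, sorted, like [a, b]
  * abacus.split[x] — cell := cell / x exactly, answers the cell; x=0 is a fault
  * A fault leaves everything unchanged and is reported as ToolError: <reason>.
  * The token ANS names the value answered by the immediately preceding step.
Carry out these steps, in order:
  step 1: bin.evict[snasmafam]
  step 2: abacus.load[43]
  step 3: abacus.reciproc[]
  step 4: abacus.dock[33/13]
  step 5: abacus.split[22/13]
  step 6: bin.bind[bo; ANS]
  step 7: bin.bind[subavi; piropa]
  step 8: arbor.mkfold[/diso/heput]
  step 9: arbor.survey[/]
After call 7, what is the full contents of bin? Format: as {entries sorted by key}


[in] evict k→snasmafam
  kecrepru
[in] load x→43
  43
[in] reciproc
  1/43
[in] dock x→33/13
  -1406/559
[in] split x→22/13
  -703/473
[in] bind k→bo v→ANS
  nil
[in] bind k→subavi v→piropa
  nil
[in] mkfold p→/diso/heput
  ok
[in] survey p→/
  [diso/]

Answer: {bo=-703/473, kazu=smiritrer, sasnoho=hi, subavi=piropa}


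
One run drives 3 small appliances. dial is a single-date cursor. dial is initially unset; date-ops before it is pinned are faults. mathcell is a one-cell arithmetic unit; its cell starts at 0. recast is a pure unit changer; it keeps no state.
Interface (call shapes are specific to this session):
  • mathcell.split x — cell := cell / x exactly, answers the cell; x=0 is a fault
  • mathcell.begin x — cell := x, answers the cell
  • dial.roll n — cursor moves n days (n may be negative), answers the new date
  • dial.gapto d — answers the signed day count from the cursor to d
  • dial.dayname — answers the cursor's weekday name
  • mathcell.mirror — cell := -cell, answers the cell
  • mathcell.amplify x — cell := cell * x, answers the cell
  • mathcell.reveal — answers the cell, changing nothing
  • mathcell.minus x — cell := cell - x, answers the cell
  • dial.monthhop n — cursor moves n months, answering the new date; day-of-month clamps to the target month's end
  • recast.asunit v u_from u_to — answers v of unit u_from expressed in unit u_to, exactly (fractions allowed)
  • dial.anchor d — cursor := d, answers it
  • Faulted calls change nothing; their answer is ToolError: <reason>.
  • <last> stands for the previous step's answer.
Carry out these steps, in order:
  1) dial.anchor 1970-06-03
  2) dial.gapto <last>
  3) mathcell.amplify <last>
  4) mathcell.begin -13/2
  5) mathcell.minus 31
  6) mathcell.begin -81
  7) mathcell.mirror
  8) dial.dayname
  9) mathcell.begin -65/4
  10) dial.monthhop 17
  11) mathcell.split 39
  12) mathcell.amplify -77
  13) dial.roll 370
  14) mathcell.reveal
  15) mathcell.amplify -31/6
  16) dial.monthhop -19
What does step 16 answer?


Answer: 1971-04-07

Derivation:
I try dial.anchor passing d: 1970-06-03, and get 1970-06-03.
Then dial.gapto passing d: <last>, and see 0.
Calling mathcell.amplify passing x: <last>: 0.
Now I run mathcell.begin passing x: -13/2, and get -13/2.
I run mathcell.minus passing x: 31, giving -75/2.
I invoke mathcell.begin passing x: -81, and get -81.
Next I call mathcell.mirror(), which returns 81.
Now I run dial.dayname(), and get Wednesday.
Next I call mathcell.begin passing x: -65/4, which returns -65/4.
I run dial.monthhop passing n: 17, and get 1971-11-03.
Now I run mathcell.split passing x: 39, → -5/12.
I invoke mathcell.amplify passing x: -77, → 385/12.
Then dial.roll passing n: 370, and see 1972-11-07.
I use mathcell.reveal, giving 385/12.
I try mathcell.amplify passing x: -31/6, and get -11935/72.
Now I run dial.monthhop passing n: -19, and see 1971-04-07.


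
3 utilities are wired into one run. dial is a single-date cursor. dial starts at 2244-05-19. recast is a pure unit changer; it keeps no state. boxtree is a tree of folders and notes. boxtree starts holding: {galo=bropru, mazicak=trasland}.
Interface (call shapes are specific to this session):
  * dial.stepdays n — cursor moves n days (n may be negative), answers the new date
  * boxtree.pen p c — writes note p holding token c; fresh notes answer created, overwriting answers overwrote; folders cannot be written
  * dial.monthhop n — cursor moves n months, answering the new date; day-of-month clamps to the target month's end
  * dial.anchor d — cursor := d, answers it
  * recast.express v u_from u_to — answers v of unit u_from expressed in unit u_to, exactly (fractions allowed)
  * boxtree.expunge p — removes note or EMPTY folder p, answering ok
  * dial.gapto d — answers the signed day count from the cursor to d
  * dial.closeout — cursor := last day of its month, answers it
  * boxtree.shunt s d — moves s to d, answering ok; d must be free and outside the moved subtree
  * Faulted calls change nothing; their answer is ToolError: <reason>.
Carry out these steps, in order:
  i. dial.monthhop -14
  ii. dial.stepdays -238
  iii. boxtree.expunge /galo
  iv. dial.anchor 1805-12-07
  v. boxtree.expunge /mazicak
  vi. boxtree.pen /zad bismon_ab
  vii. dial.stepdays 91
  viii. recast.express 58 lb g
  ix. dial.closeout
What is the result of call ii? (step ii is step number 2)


Calling monthhop(n: -14), which returns 2243-03-19.
I run stepdays(n: -238), and see 2242-07-24.
Next I call expunge(p: /galo), and get ok.
I use anchor(d: 1805-12-07), and get 1805-12-07.
I call expunge(p: /mazicak), which returns ok.
Using pen(p: /zad, c: bismon_ab), and see created.
I invoke stepdays(n: 91), which returns 1806-03-08.
Then express(v: 58, u_from: lb, u_to: g), which returns 1315417873/50000.
I invoke closeout(), and observe 1806-03-31.

Answer: 2242-07-24


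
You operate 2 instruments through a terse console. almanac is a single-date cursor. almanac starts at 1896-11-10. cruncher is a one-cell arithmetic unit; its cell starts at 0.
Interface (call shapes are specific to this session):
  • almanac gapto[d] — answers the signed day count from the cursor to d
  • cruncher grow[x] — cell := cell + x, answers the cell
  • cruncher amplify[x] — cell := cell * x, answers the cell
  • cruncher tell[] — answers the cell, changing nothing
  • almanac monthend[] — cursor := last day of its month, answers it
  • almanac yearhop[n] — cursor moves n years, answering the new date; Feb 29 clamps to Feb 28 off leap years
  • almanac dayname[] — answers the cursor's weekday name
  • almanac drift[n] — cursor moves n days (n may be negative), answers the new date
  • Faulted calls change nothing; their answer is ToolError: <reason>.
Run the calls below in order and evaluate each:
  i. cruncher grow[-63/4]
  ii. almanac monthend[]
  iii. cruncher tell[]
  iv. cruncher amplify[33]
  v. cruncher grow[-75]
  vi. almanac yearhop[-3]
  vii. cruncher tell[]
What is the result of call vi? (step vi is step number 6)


Answer: 1893-11-30

Derivation:
! cruncher grow(x→-63/4) => -63/4
! almanac monthend() => 1896-11-30
! cruncher tell() => -63/4
! cruncher amplify(x→33) => -2079/4
! cruncher grow(x→-75) => -2379/4
! almanac yearhop(n→-3) => 1893-11-30
! cruncher tell() => -2379/4


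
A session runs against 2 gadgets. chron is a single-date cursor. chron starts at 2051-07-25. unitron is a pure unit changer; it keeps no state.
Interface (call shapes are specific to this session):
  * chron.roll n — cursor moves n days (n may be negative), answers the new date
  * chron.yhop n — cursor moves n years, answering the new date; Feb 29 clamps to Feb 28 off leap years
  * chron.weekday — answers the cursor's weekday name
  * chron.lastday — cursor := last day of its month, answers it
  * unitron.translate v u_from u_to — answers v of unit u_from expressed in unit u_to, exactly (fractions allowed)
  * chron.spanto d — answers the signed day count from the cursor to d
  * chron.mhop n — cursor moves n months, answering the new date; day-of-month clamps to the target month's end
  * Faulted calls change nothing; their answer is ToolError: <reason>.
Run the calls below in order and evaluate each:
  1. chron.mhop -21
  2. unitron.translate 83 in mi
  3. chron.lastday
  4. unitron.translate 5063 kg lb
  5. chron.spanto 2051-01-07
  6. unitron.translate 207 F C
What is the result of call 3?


-> mhop(n=-21)
<- 2049-10-25
-> translate(v=83, u_from=in, u_to=mi)
<- 83/63360
-> lastday()
<- 2049-10-31
-> translate(v=5063, u_from=kg, u_to=lb)
<- 506300000000/45359237
-> spanto(d=2051-01-07)
<- 433
-> translate(v=207, u_from=F, u_to=C)
<- 875/9

Answer: 2049-10-31


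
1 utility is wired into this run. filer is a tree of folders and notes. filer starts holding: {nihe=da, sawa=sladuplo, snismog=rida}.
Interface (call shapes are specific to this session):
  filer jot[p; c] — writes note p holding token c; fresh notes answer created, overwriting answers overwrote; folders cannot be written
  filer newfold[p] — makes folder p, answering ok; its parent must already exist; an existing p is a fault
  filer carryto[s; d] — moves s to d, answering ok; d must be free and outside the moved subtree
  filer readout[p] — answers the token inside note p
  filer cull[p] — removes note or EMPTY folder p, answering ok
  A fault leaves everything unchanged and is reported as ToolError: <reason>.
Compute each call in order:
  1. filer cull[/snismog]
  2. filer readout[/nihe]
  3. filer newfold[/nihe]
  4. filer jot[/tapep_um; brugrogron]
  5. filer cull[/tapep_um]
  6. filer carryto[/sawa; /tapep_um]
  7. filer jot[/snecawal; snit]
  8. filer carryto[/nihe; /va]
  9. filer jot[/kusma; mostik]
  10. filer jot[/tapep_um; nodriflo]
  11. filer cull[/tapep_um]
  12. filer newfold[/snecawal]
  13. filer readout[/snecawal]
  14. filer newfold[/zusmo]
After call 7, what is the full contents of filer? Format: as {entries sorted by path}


Answer: {nihe=da, snecawal=snit, tapep_um=sladuplo}

Derivation:
$ filer cull /snismog
= ok
$ filer readout /nihe
= da
$ filer newfold /nihe
= ToolError: exists
$ filer jot /tapep_um brugrogron
= created
$ filer cull /tapep_um
= ok
$ filer carryto /sawa /tapep_um
= ok
$ filer jot /snecawal snit
= created
$ filer carryto /nihe /va
= ok
$ filer jot /kusma mostik
= created
$ filer jot /tapep_um nodriflo
= overwrote
$ filer cull /tapep_um
= ok
$ filer newfold /snecawal
= ToolError: exists
$ filer readout /snecawal
= snit
$ filer newfold /zusmo
= ok


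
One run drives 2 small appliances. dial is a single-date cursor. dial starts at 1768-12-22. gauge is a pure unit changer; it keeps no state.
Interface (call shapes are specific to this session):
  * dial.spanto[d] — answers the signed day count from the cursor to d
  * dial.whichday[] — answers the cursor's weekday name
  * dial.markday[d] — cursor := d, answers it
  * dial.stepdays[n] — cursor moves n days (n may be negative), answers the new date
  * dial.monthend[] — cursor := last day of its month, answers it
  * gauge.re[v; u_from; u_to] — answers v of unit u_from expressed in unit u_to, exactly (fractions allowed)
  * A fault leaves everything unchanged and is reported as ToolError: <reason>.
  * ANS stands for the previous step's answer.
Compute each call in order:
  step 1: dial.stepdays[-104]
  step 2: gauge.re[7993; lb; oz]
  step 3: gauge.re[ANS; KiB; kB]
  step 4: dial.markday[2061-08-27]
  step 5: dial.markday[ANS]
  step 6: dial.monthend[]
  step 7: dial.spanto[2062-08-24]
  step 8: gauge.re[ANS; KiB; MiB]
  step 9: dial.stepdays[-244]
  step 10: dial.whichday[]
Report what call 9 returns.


Answer: 2060-12-30

Derivation:
CALL dial.stepdays[n: -104]
RET  1768-09-09
CALL gauge.re[v: 7993; u_from: lb; u_to: oz]
RET  127888
CALL gauge.re[v: ANS; u_from: KiB; u_to: kB]
RET  16369664/125
CALL dial.markday[d: 2061-08-27]
RET  2061-08-27
CALL dial.markday[d: ANS]
RET  2061-08-27
CALL dial.monthend[]
RET  2061-08-31
CALL dial.spanto[d: 2062-08-24]
RET  358
CALL gauge.re[v: ANS; u_from: KiB; u_to: MiB]
RET  179/512
CALL dial.stepdays[n: -244]
RET  2060-12-30
CALL dial.whichday[]
RET  Thursday


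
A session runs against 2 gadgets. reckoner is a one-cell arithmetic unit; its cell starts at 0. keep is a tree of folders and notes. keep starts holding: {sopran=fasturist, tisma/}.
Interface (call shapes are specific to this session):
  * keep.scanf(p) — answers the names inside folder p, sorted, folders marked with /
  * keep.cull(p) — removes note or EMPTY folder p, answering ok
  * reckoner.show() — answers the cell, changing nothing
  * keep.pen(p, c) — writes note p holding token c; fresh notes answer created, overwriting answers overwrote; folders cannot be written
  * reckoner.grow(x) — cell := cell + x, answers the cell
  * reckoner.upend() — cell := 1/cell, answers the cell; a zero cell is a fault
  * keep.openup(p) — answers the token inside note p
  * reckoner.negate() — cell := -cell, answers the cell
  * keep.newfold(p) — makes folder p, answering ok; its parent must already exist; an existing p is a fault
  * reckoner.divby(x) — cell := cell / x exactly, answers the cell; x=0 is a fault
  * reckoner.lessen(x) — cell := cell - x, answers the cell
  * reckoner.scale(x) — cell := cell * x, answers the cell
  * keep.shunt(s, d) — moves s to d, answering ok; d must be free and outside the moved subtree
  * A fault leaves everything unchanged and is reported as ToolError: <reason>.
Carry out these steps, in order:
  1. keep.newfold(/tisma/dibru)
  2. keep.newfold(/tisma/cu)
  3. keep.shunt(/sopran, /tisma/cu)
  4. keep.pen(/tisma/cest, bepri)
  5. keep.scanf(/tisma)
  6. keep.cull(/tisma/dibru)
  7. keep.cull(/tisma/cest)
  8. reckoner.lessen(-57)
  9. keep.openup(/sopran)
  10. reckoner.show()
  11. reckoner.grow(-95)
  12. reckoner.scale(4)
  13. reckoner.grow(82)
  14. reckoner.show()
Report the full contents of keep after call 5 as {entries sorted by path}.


Calling keep.newfold using /tisma/dibru, giving ok.
I invoke keep.newfold using /tisma/cu, giving ok.
Invoking keep.shunt using /sopran, /tisma/cu, → ToolError: exists.
I run keep.pen using /tisma/cest, bepri, giving created.
I run keep.scanf using /tisma, → [cest, cu/, dibru/].
Then keep.cull using /tisma/dibru, yielding ok.
I invoke keep.cull using /tisma/cest, which returns ok.
Then reckoner.lessen using -57, and observe 57.
I try keep.openup using /sopran, — result: fasturist.
Next I call reckoner.show, giving 57.
Then reckoner.grow using -95, yielding -38.
Then reckoner.scale using 4, yielding -152.
Invoking reckoner.grow using 82, yielding -70.
Next I call reckoner.show(), yielding -70.

Answer: {sopran=fasturist, tisma/, tisma/cest=bepri, tisma/cu/, tisma/dibru/}


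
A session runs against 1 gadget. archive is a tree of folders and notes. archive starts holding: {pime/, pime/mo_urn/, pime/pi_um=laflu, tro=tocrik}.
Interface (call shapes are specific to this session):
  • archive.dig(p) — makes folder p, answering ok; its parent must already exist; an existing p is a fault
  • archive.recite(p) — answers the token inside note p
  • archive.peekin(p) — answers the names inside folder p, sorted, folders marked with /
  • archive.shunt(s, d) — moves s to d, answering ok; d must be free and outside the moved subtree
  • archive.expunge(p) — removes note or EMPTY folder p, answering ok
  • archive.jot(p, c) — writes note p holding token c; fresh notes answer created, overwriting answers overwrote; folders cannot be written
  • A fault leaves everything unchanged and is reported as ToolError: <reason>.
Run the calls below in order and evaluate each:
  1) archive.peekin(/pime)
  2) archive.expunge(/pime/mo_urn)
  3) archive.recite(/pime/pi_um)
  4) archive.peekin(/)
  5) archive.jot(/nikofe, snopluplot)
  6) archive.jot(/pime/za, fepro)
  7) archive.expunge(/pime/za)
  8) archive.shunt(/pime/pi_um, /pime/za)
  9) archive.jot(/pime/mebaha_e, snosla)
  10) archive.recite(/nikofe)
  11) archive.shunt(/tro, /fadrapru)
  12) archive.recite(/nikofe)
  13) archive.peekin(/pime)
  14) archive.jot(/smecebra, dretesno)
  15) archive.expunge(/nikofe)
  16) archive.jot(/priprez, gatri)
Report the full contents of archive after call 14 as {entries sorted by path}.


% peekin p: /pime
  [mo_urn/, pi_um]
% expunge p: /pime/mo_urn
  ok
% recite p: /pime/pi_um
  laflu
% peekin p: /
  [pime/, tro]
% jot p: /nikofe c: snopluplot
  created
% jot p: /pime/za c: fepro
  created
% expunge p: /pime/za
  ok
% shunt s: /pime/pi_um d: /pime/za
  ok
% jot p: /pime/mebaha_e c: snosla
  created
% recite p: /nikofe
  snopluplot
% shunt s: /tro d: /fadrapru
  ok
% recite p: /nikofe
  snopluplot
% peekin p: /pime
  [mebaha_e, za]
% jot p: /smecebra c: dretesno
  created
% expunge p: /nikofe
  ok
% jot p: /priprez c: gatri
  created

Answer: {fadrapru=tocrik, nikofe=snopluplot, pime/, pime/mebaha_e=snosla, pime/za=laflu, smecebra=dretesno}


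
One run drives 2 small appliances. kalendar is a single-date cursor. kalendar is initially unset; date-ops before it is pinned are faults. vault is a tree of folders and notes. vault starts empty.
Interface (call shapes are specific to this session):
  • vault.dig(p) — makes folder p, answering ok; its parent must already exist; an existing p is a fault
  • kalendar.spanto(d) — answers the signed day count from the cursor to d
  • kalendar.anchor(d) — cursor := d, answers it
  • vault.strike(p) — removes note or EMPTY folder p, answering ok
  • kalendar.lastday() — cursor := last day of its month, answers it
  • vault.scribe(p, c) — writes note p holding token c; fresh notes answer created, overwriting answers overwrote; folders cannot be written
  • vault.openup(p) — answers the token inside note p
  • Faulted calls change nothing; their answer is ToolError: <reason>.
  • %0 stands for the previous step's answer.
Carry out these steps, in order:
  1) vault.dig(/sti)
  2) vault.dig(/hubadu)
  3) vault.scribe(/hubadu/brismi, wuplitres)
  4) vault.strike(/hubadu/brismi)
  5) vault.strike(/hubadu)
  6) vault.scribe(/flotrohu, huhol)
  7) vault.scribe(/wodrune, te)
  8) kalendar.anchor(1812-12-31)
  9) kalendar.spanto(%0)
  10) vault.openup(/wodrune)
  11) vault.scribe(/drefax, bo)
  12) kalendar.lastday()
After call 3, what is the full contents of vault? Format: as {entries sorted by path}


·→ vault.dig(p: /sti)
·← ok
·→ vault.dig(p: /hubadu)
·← ok
·→ vault.scribe(p: /hubadu/brismi, c: wuplitres)
·← created
·→ vault.strike(p: /hubadu/brismi)
·← ok
·→ vault.strike(p: /hubadu)
·← ok
·→ vault.scribe(p: /flotrohu, c: huhol)
·← created
·→ vault.scribe(p: /wodrune, c: te)
·← created
·→ kalendar.anchor(d: 1812-12-31)
·← 1812-12-31
·→ kalendar.spanto(d: %0)
·← 0
·→ vault.openup(p: /wodrune)
·← te
·→ vault.scribe(p: /drefax, c: bo)
·← created
·→ kalendar.lastday()
·← 1812-12-31

Answer: {hubadu/, hubadu/brismi=wuplitres, sti/}


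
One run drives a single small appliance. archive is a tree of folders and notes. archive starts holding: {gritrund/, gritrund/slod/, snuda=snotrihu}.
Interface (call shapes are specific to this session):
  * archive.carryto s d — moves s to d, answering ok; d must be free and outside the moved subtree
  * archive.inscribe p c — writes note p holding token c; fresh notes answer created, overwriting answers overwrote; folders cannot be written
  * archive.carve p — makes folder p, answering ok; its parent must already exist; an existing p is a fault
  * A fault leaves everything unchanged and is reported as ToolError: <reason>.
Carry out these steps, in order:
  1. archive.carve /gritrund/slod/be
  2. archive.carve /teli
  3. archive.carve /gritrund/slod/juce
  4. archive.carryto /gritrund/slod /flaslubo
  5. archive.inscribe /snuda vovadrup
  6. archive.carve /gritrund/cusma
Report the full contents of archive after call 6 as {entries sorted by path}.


Step: carve[p: /gritrund/slod/be]
Result: ok
Step: carve[p: /teli]
Result: ok
Step: carve[p: /gritrund/slod/juce]
Result: ok
Step: carryto[s: /gritrund/slod; d: /flaslubo]
Result: ok
Step: inscribe[p: /snuda; c: vovadrup]
Result: overwrote
Step: carve[p: /gritrund/cusma]
Result: ok

Answer: {flaslubo/, flaslubo/be/, flaslubo/juce/, gritrund/, gritrund/cusma/, snuda=vovadrup, teli/}


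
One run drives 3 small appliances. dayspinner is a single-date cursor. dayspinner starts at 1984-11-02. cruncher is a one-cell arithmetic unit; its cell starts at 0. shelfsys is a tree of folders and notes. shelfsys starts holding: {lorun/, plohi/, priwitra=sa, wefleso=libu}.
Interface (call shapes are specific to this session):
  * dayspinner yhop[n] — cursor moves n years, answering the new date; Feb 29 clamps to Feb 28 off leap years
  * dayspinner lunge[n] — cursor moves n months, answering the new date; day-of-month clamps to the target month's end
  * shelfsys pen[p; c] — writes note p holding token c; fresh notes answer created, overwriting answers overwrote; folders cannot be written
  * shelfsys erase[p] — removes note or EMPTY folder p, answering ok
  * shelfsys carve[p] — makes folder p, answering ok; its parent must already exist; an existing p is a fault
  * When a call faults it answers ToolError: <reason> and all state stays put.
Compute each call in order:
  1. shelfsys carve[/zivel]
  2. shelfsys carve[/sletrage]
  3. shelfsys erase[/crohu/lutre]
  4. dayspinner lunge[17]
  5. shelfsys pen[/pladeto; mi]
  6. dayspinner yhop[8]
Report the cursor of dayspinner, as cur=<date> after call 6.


Answer: cur=1994-04-02

Derivation:
// shelfsys carve(p='/zivel') : ok
// shelfsys carve(p='/sletrage') : ok
// shelfsys erase(p='/crohu/lutre') : ToolError: not found
// dayspinner lunge(n='17') : 1986-04-02
// shelfsys pen(p='/pladeto', c='mi') : created
// dayspinner yhop(n='8') : 1994-04-02


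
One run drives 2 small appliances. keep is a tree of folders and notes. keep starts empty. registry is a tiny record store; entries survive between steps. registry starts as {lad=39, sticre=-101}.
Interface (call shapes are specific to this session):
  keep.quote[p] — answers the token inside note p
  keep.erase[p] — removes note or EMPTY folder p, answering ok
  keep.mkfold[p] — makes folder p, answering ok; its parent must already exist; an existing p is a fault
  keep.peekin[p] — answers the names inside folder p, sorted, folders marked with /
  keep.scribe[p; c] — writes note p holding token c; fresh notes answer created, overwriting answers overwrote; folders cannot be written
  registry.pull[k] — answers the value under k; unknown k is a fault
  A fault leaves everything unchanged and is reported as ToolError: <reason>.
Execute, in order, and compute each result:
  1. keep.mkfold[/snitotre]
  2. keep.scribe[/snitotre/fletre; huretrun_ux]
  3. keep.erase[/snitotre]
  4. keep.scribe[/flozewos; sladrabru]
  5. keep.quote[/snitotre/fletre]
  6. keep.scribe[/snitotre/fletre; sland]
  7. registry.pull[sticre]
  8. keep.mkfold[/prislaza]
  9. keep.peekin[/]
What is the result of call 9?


~$ keep.mkfold p='/snitotre'
= ok
~$ keep.scribe p='/snitotre/fletre' c='huretrun_ux'
= created
~$ keep.erase p='/snitotre'
= ToolError: not empty
~$ keep.scribe p='/flozewos' c='sladrabru'
= created
~$ keep.quote p='/snitotre/fletre'
= huretrun_ux
~$ keep.scribe p='/snitotre/fletre' c='sland'
= overwrote
~$ registry.pull k='sticre'
= -101
~$ keep.mkfold p='/prislaza'
= ok
~$ keep.peekin p='/'
= [flozewos, prislaza/, snitotre/]

Answer: [flozewos, prislaza/, snitotre/]


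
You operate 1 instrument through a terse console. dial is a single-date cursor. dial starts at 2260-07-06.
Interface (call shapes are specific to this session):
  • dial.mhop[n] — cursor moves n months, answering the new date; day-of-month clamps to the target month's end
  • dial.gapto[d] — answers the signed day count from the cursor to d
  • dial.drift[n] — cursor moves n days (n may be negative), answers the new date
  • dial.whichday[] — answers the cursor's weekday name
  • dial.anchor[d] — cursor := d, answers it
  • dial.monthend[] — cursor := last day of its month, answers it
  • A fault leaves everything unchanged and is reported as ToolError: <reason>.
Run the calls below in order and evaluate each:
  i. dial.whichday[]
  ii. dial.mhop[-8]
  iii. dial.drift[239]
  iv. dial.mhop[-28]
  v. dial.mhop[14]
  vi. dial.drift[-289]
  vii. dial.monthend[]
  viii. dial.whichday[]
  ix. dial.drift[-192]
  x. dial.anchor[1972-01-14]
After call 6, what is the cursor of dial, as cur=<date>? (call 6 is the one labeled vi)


Answer: cur=2258-07-17

Derivation:
// 1. whichday() -> Friday
// 2. mhop(-8) -> 2259-11-06
// 3. drift(239) -> 2260-07-02
// 4. mhop(-28) -> 2258-03-02
// 5. mhop(14) -> 2259-05-02
// 6. drift(-289) -> 2258-07-17
// 7. monthend() -> 2258-07-31
// 8. whichday() -> Saturday
// 9. drift(-192) -> 2258-01-20
// 10. anchor(1972-01-14) -> 1972-01-14


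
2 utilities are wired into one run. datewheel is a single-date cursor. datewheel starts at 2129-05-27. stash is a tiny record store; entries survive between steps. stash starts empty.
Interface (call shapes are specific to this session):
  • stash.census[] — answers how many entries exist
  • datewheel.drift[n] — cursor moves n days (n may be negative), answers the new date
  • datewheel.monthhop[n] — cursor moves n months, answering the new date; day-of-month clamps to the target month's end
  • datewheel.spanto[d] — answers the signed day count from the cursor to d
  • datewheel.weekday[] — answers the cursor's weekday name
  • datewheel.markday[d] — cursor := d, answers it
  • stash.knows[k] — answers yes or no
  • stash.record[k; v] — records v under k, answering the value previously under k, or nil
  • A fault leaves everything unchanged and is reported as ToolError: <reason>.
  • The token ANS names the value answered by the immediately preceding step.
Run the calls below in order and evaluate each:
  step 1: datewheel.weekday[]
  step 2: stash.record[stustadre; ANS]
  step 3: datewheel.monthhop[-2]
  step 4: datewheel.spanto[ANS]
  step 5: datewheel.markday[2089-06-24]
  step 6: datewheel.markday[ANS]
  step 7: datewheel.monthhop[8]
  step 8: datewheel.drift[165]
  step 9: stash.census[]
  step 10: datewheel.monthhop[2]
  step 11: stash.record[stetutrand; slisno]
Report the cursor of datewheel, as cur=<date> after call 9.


Answer: cur=2090-08-08

Derivation:
-- 1. datewheel.weekday() => Friday
-- 2. stash.record(k: stustadre, v: ANS) => nil
-- 3. datewheel.monthhop(n: -2) => 2129-03-27
-- 4. datewheel.spanto(d: ANS) => 0
-- 5. datewheel.markday(d: 2089-06-24) => 2089-06-24
-- 6. datewheel.markday(d: ANS) => 2089-06-24
-- 7. datewheel.monthhop(n: 8) => 2090-02-24
-- 8. datewheel.drift(n: 165) => 2090-08-08
-- 9. stash.census() => 1
-- 10. datewheel.monthhop(n: 2) => 2090-10-08
-- 11. stash.record(k: stetutrand, v: slisno) => nil


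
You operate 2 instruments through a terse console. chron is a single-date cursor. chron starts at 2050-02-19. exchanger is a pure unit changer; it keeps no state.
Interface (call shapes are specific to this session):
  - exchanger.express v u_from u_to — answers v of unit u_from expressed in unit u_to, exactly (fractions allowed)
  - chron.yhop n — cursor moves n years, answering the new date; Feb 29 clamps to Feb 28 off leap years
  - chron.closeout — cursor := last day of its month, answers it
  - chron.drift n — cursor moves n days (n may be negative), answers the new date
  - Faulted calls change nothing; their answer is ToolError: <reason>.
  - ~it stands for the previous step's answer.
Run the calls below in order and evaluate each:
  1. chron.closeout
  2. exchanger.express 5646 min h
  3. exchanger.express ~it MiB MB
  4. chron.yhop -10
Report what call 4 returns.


Answer: 2040-02-28

Derivation:
// 1. chron.closeout() : 2050-02-28
// 2. exchanger.express(v='5646', u_from='min', u_to='h') : 941/10
// 3. exchanger.express(v='~it', u_from='MiB', u_to='MB') : 7708672/78125
// 4. chron.yhop(n='-10') : 2040-02-28


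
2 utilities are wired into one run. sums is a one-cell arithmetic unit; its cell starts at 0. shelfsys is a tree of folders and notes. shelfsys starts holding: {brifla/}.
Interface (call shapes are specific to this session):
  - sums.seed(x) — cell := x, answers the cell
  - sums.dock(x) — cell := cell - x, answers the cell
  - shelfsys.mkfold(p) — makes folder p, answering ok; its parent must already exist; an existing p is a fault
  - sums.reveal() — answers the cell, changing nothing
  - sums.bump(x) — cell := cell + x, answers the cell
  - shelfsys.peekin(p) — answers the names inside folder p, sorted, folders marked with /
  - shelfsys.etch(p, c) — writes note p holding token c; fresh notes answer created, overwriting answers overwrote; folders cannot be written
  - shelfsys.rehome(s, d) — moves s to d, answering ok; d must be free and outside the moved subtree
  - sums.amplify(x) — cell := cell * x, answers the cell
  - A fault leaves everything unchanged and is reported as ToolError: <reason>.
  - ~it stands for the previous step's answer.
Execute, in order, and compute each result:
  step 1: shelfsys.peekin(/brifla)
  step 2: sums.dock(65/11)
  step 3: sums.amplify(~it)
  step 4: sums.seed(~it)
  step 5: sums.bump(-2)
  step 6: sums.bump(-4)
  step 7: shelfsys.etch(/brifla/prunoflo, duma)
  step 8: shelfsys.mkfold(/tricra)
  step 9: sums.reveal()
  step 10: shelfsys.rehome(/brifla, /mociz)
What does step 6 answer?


Answer: 3499/121

Derivation:
Using peekin with p='/brifla': [].
I call dock with x='65/11', which returns -65/11.
Invoking amplify with x='~it', — result: 4225/121.
I try seed with x='~it', giving 4225/121.
I call bump with x='-2', yielding 3983/121.
I invoke bump with x='-4', — result: 3499/121.
I use etch with p='/brifla/prunoflo', c='duma', which returns created.
I try mkfold with p='/tricra', giving ok.
I try reveal(), and see 3499/121.
I call rehome with s='/brifla', d='/mociz', and get ok.


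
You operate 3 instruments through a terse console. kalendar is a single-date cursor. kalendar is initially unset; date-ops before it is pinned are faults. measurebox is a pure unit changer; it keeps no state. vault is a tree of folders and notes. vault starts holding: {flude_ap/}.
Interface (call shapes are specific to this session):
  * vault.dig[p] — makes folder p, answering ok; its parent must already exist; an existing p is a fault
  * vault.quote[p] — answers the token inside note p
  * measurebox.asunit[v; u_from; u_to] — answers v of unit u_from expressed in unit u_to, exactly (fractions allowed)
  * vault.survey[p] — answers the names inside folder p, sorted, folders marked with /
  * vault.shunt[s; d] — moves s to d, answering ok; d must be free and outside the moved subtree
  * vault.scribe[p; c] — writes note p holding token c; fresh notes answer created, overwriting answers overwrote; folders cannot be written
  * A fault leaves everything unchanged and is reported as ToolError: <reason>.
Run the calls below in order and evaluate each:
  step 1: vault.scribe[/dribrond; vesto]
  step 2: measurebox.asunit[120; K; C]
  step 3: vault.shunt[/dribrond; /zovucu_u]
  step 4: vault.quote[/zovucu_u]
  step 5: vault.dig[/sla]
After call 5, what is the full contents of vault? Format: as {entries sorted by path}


CALL vault.scribe[p=/dribrond; c=vesto]
RET  created
CALL measurebox.asunit[v=120; u_from=K; u_to=C]
RET  -3063/20
CALL vault.shunt[s=/dribrond; d=/zovucu_u]
RET  ok
CALL vault.quote[p=/zovucu_u]
RET  vesto
CALL vault.dig[p=/sla]
RET  ok

Answer: {flude_ap/, sla/, zovucu_u=vesto}


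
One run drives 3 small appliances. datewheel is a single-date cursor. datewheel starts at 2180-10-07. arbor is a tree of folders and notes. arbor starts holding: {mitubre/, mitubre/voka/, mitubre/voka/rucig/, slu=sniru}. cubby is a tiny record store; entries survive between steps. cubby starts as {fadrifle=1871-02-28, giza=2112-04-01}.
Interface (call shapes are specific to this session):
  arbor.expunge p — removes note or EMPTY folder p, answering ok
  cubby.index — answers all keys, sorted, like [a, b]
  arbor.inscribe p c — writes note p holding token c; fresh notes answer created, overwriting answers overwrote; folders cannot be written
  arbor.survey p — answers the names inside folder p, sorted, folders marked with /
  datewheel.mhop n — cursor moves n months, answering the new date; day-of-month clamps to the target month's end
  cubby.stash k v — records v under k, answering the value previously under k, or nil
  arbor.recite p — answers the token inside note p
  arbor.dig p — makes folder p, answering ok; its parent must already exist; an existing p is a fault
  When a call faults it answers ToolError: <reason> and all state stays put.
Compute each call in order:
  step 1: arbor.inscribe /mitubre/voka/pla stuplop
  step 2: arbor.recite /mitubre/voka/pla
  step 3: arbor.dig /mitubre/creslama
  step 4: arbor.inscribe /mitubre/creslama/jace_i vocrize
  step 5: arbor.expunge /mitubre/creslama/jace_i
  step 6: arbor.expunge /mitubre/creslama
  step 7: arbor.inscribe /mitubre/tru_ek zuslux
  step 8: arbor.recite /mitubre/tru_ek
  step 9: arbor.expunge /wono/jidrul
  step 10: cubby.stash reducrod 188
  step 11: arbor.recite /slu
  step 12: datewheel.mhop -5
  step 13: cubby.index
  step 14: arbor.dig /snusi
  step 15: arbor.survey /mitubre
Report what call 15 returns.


Answer: [tru_ek, voka/]

Derivation:
% 1. inscribe(/mitubre/voka/pla, stuplop) => created
% 2. recite(/mitubre/voka/pla) => stuplop
% 3. dig(/mitubre/creslama) => ok
% 4. inscribe(/mitubre/creslama/jace_i, vocrize) => created
% 5. expunge(/mitubre/creslama/jace_i) => ok
% 6. expunge(/mitubre/creslama) => ok
% 7. inscribe(/mitubre/tru_ek, zuslux) => created
% 8. recite(/mitubre/tru_ek) => zuslux
% 9. expunge(/wono/jidrul) => ToolError: not found
% 10. stash(reducrod, 188) => nil
% 11. recite(/slu) => sniru
% 12. mhop(-5) => 2180-05-07
% 13. index() => [fadrifle, giza, reducrod]
% 14. dig(/snusi) => ok
% 15. survey(/mitubre) => [tru_ek, voka/]


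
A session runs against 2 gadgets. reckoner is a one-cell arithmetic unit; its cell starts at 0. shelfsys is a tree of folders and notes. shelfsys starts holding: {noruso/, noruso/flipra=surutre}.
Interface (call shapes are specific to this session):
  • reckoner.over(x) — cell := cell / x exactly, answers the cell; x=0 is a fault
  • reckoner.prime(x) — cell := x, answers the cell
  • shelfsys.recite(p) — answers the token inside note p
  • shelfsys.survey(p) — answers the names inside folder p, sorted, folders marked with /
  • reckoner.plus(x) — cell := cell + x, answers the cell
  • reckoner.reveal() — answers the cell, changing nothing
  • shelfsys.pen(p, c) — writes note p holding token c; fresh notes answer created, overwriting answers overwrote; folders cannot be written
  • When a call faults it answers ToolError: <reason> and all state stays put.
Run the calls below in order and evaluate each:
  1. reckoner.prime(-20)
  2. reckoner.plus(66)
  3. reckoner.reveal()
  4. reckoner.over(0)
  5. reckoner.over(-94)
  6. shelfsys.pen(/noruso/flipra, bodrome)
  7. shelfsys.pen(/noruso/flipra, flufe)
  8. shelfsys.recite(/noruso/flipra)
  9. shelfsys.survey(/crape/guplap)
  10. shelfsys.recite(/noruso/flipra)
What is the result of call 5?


Then prime passing x: -20, yielding -20.
Calling plus passing x: 66, and get 46.
Then reveal(), giving 46.
Now I run over passing x: 0: ToolError: division by zero.
I invoke over passing x: -94: -23/47.
Now I run pen passing p: /noruso/flipra, c: bodrome, → overwrote.
I run pen passing p: /noruso/flipra, c: flufe: overwrote.
I call recite passing p: /noruso/flipra, and see flufe.
I run survey passing p: /crape/guplap, and see ToolError: not found.
Using recite passing p: /noruso/flipra: flufe.

Answer: -23/47


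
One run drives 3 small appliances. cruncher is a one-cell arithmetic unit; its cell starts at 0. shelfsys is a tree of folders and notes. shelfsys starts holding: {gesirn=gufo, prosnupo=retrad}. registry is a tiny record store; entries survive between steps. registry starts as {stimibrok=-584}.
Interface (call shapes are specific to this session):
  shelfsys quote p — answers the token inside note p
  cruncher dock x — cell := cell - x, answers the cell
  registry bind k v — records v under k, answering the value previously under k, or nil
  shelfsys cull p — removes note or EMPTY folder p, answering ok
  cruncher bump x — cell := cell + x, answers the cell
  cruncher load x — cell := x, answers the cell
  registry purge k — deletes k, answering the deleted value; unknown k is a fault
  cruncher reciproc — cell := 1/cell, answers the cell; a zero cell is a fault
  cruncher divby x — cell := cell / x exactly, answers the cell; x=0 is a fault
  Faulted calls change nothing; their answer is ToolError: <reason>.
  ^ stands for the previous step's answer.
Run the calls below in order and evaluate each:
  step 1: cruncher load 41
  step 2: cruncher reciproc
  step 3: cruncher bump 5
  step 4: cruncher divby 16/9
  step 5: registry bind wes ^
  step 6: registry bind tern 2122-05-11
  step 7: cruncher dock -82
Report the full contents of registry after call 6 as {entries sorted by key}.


Answer: {stimibrok=-584, tern=2122-05-11, wes=927/328}

Derivation:
→ cruncher load(x='41')
← 41
→ cruncher reciproc()
← 1/41
→ cruncher bump(x='5')
← 206/41
→ cruncher divby(x='16/9')
← 927/328
→ registry bind(k='wes', v='^')
← nil
→ registry bind(k='tern', v='2122-05-11')
← nil
→ cruncher dock(x='-82')
← 27823/328


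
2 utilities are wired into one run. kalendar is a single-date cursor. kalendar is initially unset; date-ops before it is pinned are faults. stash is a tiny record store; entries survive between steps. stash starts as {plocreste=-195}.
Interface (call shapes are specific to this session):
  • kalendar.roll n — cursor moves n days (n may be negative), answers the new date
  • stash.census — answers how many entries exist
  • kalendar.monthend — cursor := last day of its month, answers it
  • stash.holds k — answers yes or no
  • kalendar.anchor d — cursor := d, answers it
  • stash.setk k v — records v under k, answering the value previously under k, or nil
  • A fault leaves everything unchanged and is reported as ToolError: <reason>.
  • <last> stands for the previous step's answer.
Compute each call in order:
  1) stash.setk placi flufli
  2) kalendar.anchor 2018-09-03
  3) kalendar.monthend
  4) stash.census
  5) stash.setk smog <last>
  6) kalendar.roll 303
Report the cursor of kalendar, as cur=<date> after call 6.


Answer: cur=2019-07-30

Derivation:
>>> stash.setk k='placi' v='flufli'
  nil
>>> kalendar.anchor d='2018-09-03'
  2018-09-03
>>> kalendar.monthend
  2018-09-30
>>> stash.census
  2
>>> stash.setk k='smog' v='<last>'
  nil
>>> kalendar.roll n='303'
  2019-07-30
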